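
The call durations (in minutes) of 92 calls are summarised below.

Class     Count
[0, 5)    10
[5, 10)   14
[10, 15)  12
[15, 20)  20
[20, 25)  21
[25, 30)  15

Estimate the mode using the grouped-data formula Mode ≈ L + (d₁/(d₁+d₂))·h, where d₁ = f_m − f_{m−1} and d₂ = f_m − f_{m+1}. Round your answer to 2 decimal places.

Modal class: [20, 25) (highest frequency 21).
d₁ = 21 − 20 = 1, d₂ = 21 − 15 = 6
Mode ≈ 20 + (1/(1+6)) × 5 = 20 + 0.7143 = 20.7143

20.71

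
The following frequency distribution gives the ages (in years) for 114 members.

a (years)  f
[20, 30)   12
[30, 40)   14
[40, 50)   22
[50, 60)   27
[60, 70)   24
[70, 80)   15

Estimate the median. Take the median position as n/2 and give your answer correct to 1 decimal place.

Cumulative frequencies: 12, 26, 48, 75, 99, 114
n = 114; position = n/2 = 57.
This falls in the class [50, 60): L = 50, F = 48, f = 27, h = 10.
Median ≈ 50 + ((57 − 48) / 27) × 10 = 53.3333

53.3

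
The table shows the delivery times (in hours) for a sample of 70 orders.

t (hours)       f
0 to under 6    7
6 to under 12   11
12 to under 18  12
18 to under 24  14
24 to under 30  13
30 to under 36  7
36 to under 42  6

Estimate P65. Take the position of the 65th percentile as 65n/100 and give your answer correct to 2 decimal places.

Cumulative frequencies: 7, 18, 30, 44, 57, 64, 70
n = 70; position = 65n/100 = 45.5.
This falls in the class 24 to under 30: L = 24, F = 44, f = 13, h = 6.
65th percentile ≈ 24 + ((45.5 − 44) / 13) × 6 = 24.6923

24.69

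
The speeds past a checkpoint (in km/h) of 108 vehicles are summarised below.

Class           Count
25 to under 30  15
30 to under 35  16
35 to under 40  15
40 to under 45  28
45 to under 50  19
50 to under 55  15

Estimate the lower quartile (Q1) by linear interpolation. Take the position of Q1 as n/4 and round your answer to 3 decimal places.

33.750

Cumulative frequencies: 15, 31, 46, 74, 93, 108
n = 108; position = n/4 = 27.
This falls in the class 30 to under 35: L = 30, F = 15, f = 16, h = 5.
Lower quartile ≈ 30 + ((27 − 15) / 16) × 5 = 33.7500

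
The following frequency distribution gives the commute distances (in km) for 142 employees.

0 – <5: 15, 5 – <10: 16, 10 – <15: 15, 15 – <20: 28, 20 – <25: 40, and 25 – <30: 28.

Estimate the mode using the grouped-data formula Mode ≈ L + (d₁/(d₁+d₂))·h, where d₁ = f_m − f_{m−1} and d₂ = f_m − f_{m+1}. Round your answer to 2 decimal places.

Modal class: 20 – <25 (highest frequency 40).
d₁ = 40 − 28 = 12, d₂ = 40 − 28 = 12
Mode ≈ 20 + (12/(12+12)) × 5 = 20 + 2.5000 = 22.5000

22.50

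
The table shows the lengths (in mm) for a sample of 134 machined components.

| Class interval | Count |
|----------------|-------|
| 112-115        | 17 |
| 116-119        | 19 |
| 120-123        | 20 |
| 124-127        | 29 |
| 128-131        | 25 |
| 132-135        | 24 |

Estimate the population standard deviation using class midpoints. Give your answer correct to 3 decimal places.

6.559

Midpoints: 113.5, 117.5, 121.5, 125.5, 129.5, 133.5
n = 134, Σfm = 16673, mean = 124.4254
Σfm² = 2080309.5
Σf(m − x̄)² = Σfm² − (Σfm)²/n = 2080309.5 − 16673²/134 = 5765.2537
Population variance = 5765.2537 / 134 = 43.0243
Standard deviation = √43.0243 = 6.5593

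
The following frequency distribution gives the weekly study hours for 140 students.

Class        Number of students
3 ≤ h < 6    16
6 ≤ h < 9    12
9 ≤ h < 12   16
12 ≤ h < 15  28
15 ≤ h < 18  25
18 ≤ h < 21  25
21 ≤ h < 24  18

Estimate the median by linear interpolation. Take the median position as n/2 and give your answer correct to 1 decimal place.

14.8

Cumulative frequencies: 16, 28, 44, 72, 97, 122, 140
n = 140; position = n/2 = 70.
This falls in the class 12 ≤ h < 15: L = 12, F = 44, f = 28, h = 3.
Median ≈ 12 + ((70 − 44) / 28) × 3 = 14.7857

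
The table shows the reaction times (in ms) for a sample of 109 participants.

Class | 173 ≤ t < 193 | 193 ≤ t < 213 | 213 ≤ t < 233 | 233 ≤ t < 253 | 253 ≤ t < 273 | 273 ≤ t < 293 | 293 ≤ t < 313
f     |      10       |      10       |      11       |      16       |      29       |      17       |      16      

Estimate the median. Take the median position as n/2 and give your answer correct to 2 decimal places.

Cumulative frequencies: 10, 20, 31, 47, 76, 93, 109
n = 109; position = n/2 = 54.5.
This falls in the class 253 ≤ t < 273: L = 253, F = 47, f = 29, h = 20.
Median ≈ 253 + ((54.5 − 47) / 29) × 20 = 258.1724

258.17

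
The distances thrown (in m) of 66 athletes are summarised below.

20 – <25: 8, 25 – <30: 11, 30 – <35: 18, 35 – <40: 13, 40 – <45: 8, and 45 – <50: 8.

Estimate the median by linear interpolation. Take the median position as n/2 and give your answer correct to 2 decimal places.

33.89

Cumulative frequencies: 8, 19, 37, 50, 58, 66
n = 66; position = n/2 = 33.
This falls in the class 30 – <35: L = 30, F = 19, f = 18, h = 5.
Median ≈ 30 + ((33 − 19) / 18) × 5 = 33.8889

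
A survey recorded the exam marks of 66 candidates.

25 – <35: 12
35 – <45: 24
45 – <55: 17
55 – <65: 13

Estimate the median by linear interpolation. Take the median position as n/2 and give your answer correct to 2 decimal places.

Cumulative frequencies: 12, 36, 53, 66
n = 66; position = n/2 = 33.
This falls in the class 35 – <45: L = 35, F = 12, f = 24, h = 10.
Median ≈ 35 + ((33 − 12) / 24) × 10 = 43.7500

43.75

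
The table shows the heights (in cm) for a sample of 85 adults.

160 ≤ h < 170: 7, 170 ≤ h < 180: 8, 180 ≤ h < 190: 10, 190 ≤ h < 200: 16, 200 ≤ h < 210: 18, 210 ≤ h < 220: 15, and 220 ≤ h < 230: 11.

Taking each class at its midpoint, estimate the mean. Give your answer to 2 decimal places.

Midpoints: 165, 175, 185, 195, 205, 215, 225
Σfm = 7×165 + 8×175 + 10×185 + 16×195 + 18×205 + 15×215 + 11×225 = 16915
n = Σf = 85
Mean = 16915 / 85 = 199.0000

199.00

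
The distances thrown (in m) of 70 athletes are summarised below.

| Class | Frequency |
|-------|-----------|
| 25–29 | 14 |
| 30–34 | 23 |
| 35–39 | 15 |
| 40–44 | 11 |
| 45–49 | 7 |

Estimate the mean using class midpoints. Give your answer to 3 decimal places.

Midpoints: 27, 32, 37, 42, 47
Σfm = 14×27 + 23×32 + 15×37 + 11×42 + 7×47 = 2460
n = Σf = 70
Mean = 2460 / 70 = 35.1429

35.143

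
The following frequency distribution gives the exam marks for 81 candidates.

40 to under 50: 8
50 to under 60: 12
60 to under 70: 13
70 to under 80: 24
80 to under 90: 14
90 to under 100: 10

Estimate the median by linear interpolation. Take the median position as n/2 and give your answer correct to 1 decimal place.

Cumulative frequencies: 8, 20, 33, 57, 71, 81
n = 81; position = n/2 = 40.5.
This falls in the class 70 to under 80: L = 70, F = 33, f = 24, h = 10.
Median ≈ 70 + ((40.5 − 33) / 24) × 10 = 73.1250

73.1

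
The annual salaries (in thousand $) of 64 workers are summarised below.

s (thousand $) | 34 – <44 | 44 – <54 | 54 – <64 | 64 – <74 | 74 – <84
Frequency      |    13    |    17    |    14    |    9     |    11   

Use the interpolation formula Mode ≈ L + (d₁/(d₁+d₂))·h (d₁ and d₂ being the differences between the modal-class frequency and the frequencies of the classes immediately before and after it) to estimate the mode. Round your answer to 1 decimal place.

49.7

Modal class: 44 – <54 (highest frequency 17).
d₁ = 17 − 13 = 4, d₂ = 17 − 14 = 3
Mode ≈ 44 + (4/(4+3)) × 10 = 44 + 5.7143 = 49.7143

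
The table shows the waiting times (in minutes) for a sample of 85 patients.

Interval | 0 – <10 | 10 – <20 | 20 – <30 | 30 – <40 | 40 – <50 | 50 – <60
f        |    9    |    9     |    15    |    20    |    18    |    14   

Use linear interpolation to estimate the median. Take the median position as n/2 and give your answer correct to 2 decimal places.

Cumulative frequencies: 9, 18, 33, 53, 71, 85
n = 85; position = n/2 = 42.5.
This falls in the class 30 – <40: L = 30, F = 33, f = 20, h = 10.
Median ≈ 30 + ((42.5 − 33) / 20) × 10 = 34.7500

34.75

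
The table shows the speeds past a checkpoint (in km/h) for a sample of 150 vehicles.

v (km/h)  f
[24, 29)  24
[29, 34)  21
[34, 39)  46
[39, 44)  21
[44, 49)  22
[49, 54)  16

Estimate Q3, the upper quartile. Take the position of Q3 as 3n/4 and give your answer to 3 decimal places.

Cumulative frequencies: 24, 45, 91, 112, 134, 150
n = 150; position = 3n/4 = 112.5.
This falls in the class [44, 49): L = 44, F = 112, f = 22, h = 5.
Upper quartile ≈ 44 + ((112.5 − 112) / 22) × 5 = 44.1136

44.114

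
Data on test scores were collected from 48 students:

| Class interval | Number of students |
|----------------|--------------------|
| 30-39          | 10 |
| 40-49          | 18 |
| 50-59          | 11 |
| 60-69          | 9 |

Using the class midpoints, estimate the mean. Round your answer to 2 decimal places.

Midpoints: 34.5, 44.5, 54.5, 64.5
Σfm = 10×34.5 + 18×44.5 + 11×54.5 + 9×64.5 = 2326
n = Σf = 48
Mean = 2326 / 48 = 48.4583

48.46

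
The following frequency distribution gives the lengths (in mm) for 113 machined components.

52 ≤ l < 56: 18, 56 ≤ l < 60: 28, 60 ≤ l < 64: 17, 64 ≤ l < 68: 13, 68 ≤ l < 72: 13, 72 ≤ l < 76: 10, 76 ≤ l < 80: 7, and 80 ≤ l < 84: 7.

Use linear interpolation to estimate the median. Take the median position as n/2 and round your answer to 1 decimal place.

Cumulative frequencies: 18, 46, 63, 76, 89, 99, 106, 113
n = 113; position = n/2 = 56.5.
This falls in the class 60 ≤ l < 64: L = 60, F = 46, f = 17, h = 4.
Median ≈ 60 + ((56.5 − 46) / 17) × 4 = 62.4706

62.5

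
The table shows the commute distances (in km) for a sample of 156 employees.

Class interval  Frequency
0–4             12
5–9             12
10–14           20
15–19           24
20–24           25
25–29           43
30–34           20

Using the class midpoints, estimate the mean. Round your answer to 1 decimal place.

19.9

Midpoints: 2, 7, 12, 17, 22, 27, 32
Σfm = 12×2 + 12×7 + 20×12 + 24×17 + 25×22 + 43×27 + 20×32 = 3107
n = Σf = 156
Mean = 3107 / 156 = 19.9167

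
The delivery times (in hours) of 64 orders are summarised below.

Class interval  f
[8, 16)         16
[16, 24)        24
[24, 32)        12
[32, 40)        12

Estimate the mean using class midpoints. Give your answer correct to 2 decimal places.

22.50

Midpoints: 12, 20, 28, 36
Σfm = 16×12 + 24×20 + 12×28 + 12×36 = 1440
n = Σf = 64
Mean = 1440 / 64 = 22.5000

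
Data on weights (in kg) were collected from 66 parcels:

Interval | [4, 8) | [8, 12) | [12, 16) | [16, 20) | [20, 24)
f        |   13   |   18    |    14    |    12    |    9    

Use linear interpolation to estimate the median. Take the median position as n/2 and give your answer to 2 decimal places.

Cumulative frequencies: 13, 31, 45, 57, 66
n = 66; position = n/2 = 33.
This falls in the class [12, 16): L = 12, F = 31, f = 14, h = 4.
Median ≈ 12 + ((33 − 31) / 14) × 4 = 12.5714

12.57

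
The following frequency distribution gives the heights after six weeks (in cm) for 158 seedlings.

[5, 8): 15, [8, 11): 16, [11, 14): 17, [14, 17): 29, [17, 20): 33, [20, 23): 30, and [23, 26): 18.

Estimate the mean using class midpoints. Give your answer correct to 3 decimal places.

16.506

Midpoints: 6.5, 9.5, 12.5, 15.5, 18.5, 21.5, 24.5
Σfm = 15×6.5 + 16×9.5 + 17×12.5 + 29×15.5 + 33×18.5 + 30×21.5 + 18×24.5 = 2608
n = Σf = 158
Mean = 2608 / 158 = 16.5063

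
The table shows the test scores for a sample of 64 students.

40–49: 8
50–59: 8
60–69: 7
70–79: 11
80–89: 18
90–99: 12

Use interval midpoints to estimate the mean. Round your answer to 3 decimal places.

73.719

Midpoints: 44.5, 54.5, 64.5, 74.5, 84.5, 94.5
Σfm = 8×44.5 + 8×54.5 + 7×64.5 + 11×74.5 + 18×84.5 + 12×94.5 = 4718
n = Σf = 64
Mean = 4718 / 64 = 73.7188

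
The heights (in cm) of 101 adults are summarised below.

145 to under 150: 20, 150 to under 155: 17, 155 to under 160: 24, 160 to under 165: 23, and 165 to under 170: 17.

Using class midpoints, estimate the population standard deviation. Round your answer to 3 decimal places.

Midpoints: 147.5, 152.5, 157.5, 162.5, 167.5
n = 101, Σfm = 15907.5, mean = 157.5000
Σfm² = 2510131.25
Σf(m − x̄)² = Σfm² − (Σfm)²/n = 2510131.25 − 15907.5²/101 = 4700.0000
Population variance = 4700.0000 / 101 = 46.5347
Standard deviation = √46.5347 = 6.8216

6.822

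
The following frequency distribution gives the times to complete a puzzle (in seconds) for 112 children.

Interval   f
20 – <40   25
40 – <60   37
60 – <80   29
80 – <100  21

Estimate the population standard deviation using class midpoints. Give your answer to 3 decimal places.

20.625

Midpoints: 30, 50, 70, 90
n = 112, Σfm = 6520, mean = 58.2143
Σfm² = 427200
Σf(m − x̄)² = Σfm² − (Σfm)²/n = 427200 − 6520²/112 = 47642.8571
Population variance = 47642.8571 / 112 = 425.3827
Standard deviation = √425.3827 = 20.6248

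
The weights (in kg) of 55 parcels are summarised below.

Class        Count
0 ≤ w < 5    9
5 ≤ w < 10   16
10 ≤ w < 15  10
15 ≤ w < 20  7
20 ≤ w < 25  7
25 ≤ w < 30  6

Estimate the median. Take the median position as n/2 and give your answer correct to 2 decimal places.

11.25

Cumulative frequencies: 9, 25, 35, 42, 49, 55
n = 55; position = n/2 = 27.5.
This falls in the class 10 ≤ w < 15: L = 10, F = 25, f = 10, h = 5.
Median ≈ 10 + ((27.5 − 25) / 10) × 5 = 11.2500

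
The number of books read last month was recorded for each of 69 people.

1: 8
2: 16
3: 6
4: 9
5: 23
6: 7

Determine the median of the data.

4

Cumulative frequencies: 8, 24, 30, 39, 62, 69
n = 69, so the median is the value in position (n+1)/2 = 35.
Position 35 falls at value 4.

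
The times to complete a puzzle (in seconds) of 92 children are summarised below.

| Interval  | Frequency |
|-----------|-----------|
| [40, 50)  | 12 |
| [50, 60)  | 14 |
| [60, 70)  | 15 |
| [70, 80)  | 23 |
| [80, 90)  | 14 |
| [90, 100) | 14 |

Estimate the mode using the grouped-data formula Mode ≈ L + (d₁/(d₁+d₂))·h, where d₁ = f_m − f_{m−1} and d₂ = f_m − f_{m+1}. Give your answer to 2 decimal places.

Modal class: [70, 80) (highest frequency 23).
d₁ = 23 − 15 = 8, d₂ = 23 − 14 = 9
Mode ≈ 70 + (8/(8+9)) × 10 = 70 + 4.7059 = 74.7059

74.71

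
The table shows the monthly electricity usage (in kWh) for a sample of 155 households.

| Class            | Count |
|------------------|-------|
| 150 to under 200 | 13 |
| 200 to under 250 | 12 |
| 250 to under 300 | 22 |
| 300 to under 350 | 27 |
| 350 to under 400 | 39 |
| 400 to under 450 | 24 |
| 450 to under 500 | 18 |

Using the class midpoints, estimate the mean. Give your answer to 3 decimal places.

343.065

Midpoints: 175, 225, 275, 325, 375, 425, 475
Σfm = 13×175 + 12×225 + 22×275 + 27×325 + 39×375 + 24×425 + 18×475 = 53175
n = Σf = 155
Mean = 53175 / 155 = 343.0645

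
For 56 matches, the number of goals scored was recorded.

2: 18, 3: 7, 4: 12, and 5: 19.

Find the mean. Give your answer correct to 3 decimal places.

Values: 2, 3, 4, 5
Σfx = 18×2 + 7×3 + 12×4 + 19×5 = 200
n = Σf = 56
Mean = 200 / 56 = 3.5714

3.571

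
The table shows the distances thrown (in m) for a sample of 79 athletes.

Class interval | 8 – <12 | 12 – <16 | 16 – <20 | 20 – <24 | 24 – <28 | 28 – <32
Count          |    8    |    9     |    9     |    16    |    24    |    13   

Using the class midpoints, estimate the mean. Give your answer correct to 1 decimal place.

Midpoints: 10, 14, 18, 22, 26, 30
Σfm = 8×10 + 9×14 + 9×18 + 16×22 + 24×26 + 13×30 = 1734
n = Σf = 79
Mean = 1734 / 79 = 21.9494

21.9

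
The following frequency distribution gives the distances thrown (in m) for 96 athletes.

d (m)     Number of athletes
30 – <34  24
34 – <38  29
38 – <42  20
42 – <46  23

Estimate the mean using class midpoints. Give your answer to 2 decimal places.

Midpoints: 32, 36, 40, 44
Σfm = 24×32 + 29×36 + 20×40 + 23×44 = 3624
n = Σf = 96
Mean = 3624 / 96 = 37.7500

37.75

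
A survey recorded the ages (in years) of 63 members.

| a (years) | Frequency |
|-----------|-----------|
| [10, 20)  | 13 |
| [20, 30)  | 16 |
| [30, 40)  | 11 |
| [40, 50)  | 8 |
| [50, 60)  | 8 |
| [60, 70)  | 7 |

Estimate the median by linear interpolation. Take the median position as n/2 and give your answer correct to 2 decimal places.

32.27

Cumulative frequencies: 13, 29, 40, 48, 56, 63
n = 63; position = n/2 = 31.5.
This falls in the class [30, 40): L = 30, F = 29, f = 11, h = 10.
Median ≈ 30 + ((31.5 − 29) / 11) × 10 = 32.2727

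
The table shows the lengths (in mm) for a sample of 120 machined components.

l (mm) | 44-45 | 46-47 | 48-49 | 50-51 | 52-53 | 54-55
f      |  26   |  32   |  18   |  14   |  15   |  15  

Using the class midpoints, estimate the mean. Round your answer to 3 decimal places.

48.583

Midpoints: 44.5, 46.5, 48.5, 50.5, 52.5, 54.5
Σfm = 26×44.5 + 32×46.5 + 18×48.5 + 14×50.5 + 15×52.5 + 15×54.5 = 5830
n = Σf = 120
Mean = 5830 / 120 = 48.5833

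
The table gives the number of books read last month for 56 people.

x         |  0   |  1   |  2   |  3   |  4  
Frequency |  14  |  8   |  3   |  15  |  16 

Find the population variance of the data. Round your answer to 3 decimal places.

Values: 0, 1, 2, 3, 4
n = 56, Σfx = 123, mean = 2.1964
Σfx² = 411
Σf(x − x̄)² = Σfx² − (Σfx)²/n = 411 − 123²/56 = 140.8393
Population variance = 140.8393 / 56 = 2.5150

2.515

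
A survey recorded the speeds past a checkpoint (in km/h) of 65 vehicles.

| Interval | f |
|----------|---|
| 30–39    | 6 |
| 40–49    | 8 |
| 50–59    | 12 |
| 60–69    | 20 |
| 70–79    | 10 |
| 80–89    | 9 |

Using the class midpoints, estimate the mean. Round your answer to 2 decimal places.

Midpoints: 34.5, 44.5, 54.5, 64.5, 74.5, 84.5
Σfm = 6×34.5 + 8×44.5 + 12×54.5 + 20×64.5 + 10×74.5 + 9×84.5 = 4012.5
n = Σf = 65
Mean = 4012.5 / 65 = 61.7308

61.73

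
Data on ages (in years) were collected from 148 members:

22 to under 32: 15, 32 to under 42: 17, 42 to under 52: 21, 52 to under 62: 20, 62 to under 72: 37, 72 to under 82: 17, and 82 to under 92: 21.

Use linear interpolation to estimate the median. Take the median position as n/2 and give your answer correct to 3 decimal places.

Cumulative frequencies: 15, 32, 53, 73, 110, 127, 148
n = 148; position = n/2 = 74.
This falls in the class 62 to under 72: L = 62, F = 73, f = 37, h = 10.
Median ≈ 62 + ((74 − 73) / 37) × 10 = 62.2703

62.270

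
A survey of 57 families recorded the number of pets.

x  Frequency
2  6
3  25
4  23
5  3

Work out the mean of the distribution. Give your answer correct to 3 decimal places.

Values: 2, 3, 4, 5
Σfx = 6×2 + 25×3 + 23×4 + 3×5 = 194
n = Σf = 57
Mean = 194 / 57 = 3.4035

3.404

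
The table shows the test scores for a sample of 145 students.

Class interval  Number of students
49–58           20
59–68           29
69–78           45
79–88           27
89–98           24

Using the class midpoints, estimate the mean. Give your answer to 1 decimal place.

Midpoints: 53.5, 63.5, 73.5, 83.5, 93.5
Σfm = 20×53.5 + 29×63.5 + 45×73.5 + 27×83.5 + 24×93.5 = 10717.5
n = Σf = 145
Mean = 10717.5 / 145 = 73.9138

73.9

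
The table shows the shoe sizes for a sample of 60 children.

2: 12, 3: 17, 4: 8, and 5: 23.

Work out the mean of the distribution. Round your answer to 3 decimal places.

3.700

Values: 2, 3, 4, 5
Σfx = 12×2 + 17×3 + 8×4 + 23×5 = 222
n = Σf = 60
Mean = 222 / 60 = 3.7000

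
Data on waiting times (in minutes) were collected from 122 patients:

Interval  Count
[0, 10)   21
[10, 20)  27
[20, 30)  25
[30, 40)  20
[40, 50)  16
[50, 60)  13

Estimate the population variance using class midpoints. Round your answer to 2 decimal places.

252.49

Midpoints: 5, 15, 25, 35, 45, 55
n = 122, Σfm = 3270, mean = 26.8033
Σfm² = 118450
Σf(m − x̄)² = Σfm² − (Σfm)²/n = 118450 − 3270²/122 = 30803.2787
Population variance = 30803.2787 / 122 = 252.4859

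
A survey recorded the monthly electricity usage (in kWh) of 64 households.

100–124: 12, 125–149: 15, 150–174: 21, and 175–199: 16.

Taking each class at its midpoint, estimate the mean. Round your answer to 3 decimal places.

Midpoints: 112, 137, 162, 187
Σfm = 12×112 + 15×137 + 21×162 + 16×187 = 9793
n = Σf = 64
Mean = 9793 / 64 = 153.0156

153.016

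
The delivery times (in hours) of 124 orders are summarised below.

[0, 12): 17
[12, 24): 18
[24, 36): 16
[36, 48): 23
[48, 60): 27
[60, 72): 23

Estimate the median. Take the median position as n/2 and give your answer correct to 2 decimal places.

Cumulative frequencies: 17, 35, 51, 74, 101, 124
n = 124; position = n/2 = 62.
This falls in the class [36, 48): L = 36, F = 51, f = 23, h = 12.
Median ≈ 36 + ((62 − 51) / 23) × 12 = 41.7391

41.74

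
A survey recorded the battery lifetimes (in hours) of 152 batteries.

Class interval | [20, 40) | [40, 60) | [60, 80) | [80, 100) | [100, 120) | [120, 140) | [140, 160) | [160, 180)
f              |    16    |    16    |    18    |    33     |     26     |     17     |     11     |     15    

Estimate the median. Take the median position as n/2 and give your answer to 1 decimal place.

Cumulative frequencies: 16, 32, 50, 83, 109, 126, 137, 152
n = 152; position = n/2 = 76.
This falls in the class [80, 100): L = 80, F = 50, f = 33, h = 20.
Median ≈ 80 + ((76 − 50) / 33) × 20 = 95.7576

95.8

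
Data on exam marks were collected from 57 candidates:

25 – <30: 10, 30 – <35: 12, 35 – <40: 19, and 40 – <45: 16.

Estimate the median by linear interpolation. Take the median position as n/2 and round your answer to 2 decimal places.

Cumulative frequencies: 10, 22, 41, 57
n = 57; position = n/2 = 28.5.
This falls in the class 35 – <40: L = 35, F = 22, f = 19, h = 5.
Median ≈ 35 + ((28.5 − 22) / 19) × 5 = 36.7105

36.71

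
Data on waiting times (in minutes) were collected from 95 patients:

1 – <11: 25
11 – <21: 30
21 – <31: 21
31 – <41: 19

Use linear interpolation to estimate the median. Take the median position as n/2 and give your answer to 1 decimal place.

Cumulative frequencies: 25, 55, 76, 95
n = 95; position = n/2 = 47.5.
This falls in the class 11 – <21: L = 11, F = 25, f = 30, h = 10.
Median ≈ 11 + ((47.5 − 25) / 30) × 10 = 18.5000

18.5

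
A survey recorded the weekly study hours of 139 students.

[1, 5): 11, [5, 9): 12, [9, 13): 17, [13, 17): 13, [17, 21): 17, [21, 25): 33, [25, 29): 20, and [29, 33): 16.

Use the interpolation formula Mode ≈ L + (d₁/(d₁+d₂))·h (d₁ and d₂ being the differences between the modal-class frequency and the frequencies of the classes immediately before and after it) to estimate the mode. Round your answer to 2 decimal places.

23.21

Modal class: [21, 25) (highest frequency 33).
d₁ = 33 − 17 = 16, d₂ = 33 − 20 = 13
Mode ≈ 21 + (16/(16+13)) × 4 = 21 + 2.2069 = 23.2069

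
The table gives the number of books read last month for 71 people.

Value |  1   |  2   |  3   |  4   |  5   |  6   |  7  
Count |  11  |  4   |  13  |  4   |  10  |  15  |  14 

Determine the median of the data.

5

Cumulative frequencies: 11, 15, 28, 32, 42, 57, 71
n = 71, so the median is the value in position (n+1)/2 = 36.
Position 36 falls at value 5.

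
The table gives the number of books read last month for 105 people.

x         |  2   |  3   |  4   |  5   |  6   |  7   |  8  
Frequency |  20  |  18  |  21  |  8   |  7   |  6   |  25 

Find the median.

Cumulative frequencies: 20, 38, 59, 67, 74, 80, 105
n = 105, so the median is the value in position (n+1)/2 = 53.
Position 53 falls at value 4.

4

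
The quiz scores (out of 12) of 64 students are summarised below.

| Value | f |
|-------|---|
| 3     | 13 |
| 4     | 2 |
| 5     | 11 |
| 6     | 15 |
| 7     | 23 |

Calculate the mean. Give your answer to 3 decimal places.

Values: 3, 4, 5, 6, 7
Σfx = 13×3 + 2×4 + 11×5 + 15×6 + 23×7 = 353
n = Σf = 64
Mean = 353 / 64 = 5.5156

5.516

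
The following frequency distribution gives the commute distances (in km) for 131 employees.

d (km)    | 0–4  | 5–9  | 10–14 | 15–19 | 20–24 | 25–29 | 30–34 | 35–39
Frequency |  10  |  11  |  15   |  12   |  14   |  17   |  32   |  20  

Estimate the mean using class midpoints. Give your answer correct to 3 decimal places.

22.992

Midpoints: 2, 7, 12, 17, 22, 27, 32, 37
Σfm = 10×2 + 11×7 + 15×12 + 12×17 + 14×22 + 17×27 + 32×32 + 20×37 = 3012
n = Σf = 131
Mean = 3012 / 131 = 22.9924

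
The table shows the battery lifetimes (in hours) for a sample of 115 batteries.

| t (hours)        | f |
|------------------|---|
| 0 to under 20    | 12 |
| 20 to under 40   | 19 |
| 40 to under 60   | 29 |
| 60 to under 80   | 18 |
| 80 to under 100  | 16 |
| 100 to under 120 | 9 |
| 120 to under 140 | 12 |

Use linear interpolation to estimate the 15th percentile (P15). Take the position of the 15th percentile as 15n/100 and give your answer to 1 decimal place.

25.5

Cumulative frequencies: 12, 31, 60, 78, 94, 103, 115
n = 115; position = 15n/100 = 17.25.
This falls in the class 20 to under 40: L = 20, F = 12, f = 19, h = 20.
15th percentile ≈ 20 + ((17.25 − 12) / 19) × 20 = 25.5263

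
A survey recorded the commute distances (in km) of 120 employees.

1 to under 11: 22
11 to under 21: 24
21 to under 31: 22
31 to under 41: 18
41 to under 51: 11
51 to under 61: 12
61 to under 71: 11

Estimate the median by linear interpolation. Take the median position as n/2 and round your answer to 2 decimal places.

Cumulative frequencies: 22, 46, 68, 86, 97, 109, 120
n = 120; position = n/2 = 60.
This falls in the class 21 to under 31: L = 21, F = 46, f = 22, h = 10.
Median ≈ 21 + ((60 − 46) / 22) × 10 = 27.3636

27.36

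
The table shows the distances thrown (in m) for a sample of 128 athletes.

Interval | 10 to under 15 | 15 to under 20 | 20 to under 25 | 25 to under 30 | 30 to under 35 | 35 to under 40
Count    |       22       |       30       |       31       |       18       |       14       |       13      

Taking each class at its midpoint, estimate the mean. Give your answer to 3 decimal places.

Midpoints: 12.5, 17.5, 22.5, 27.5, 32.5, 37.5
Σfm = 22×12.5 + 30×17.5 + 31×22.5 + 18×27.5 + 14×32.5 + 13×37.5 = 2935
n = Σf = 128
Mean = 2935 / 128 = 22.9297

22.930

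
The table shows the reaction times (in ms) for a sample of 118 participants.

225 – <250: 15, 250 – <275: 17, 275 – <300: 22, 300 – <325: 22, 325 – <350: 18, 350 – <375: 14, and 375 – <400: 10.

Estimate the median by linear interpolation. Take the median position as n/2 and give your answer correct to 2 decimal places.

305.68

Cumulative frequencies: 15, 32, 54, 76, 94, 108, 118
n = 118; position = n/2 = 59.
This falls in the class 300 – <325: L = 300, F = 54, f = 22, h = 25.
Median ≈ 300 + ((59 − 54) / 22) × 25 = 305.6818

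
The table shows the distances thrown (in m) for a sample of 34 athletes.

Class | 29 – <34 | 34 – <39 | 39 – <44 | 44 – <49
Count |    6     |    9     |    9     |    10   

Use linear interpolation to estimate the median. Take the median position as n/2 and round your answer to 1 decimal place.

40.1

Cumulative frequencies: 6, 15, 24, 34
n = 34; position = n/2 = 17.
This falls in the class 39 – <44: L = 39, F = 15, f = 9, h = 5.
Median ≈ 39 + ((17 − 15) / 9) × 5 = 40.1111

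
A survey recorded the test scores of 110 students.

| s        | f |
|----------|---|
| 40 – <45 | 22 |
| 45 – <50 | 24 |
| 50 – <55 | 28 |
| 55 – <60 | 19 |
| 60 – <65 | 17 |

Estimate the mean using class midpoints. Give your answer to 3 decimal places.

51.818

Midpoints: 42.5, 47.5, 52.5, 57.5, 62.5
Σfm = 22×42.5 + 24×47.5 + 28×52.5 + 19×57.5 + 17×62.5 = 5700
n = Σf = 110
Mean = 5700 / 110 = 51.8182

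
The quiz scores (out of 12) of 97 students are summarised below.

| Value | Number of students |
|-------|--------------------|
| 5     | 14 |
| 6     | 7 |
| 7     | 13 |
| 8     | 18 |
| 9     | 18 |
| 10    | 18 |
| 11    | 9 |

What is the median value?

8

Cumulative frequencies: 14, 21, 34, 52, 70, 88, 97
n = 97, so the median is the value in position (n+1)/2 = 49.
Position 49 falls at value 8.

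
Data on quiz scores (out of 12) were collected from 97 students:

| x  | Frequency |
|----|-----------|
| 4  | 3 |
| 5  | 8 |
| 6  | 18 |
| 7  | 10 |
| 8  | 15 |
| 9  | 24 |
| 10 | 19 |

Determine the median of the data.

Cumulative frequencies: 3, 11, 29, 39, 54, 78, 97
n = 97, so the median is the value in position (n+1)/2 = 49.
Position 49 falls at value 8.

8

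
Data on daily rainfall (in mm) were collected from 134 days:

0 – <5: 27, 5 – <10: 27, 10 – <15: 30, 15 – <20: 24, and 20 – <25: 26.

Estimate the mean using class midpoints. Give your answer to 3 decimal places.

12.313

Midpoints: 2.5, 7.5, 12.5, 17.5, 22.5
Σfm = 27×2.5 + 27×7.5 + 30×12.5 + 24×17.5 + 26×22.5 = 1650
n = Σf = 134
Mean = 1650 / 134 = 12.3134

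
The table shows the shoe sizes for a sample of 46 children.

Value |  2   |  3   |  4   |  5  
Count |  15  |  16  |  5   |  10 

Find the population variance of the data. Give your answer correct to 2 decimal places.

1.26

Values: 2, 3, 4, 5
n = 46, Σfx = 148, mean = 3.2174
Σfx² = 534
Σf(x − x̄)² = Σfx² − (Σfx)²/n = 534 − 148²/46 = 57.8261
Population variance = 57.8261 / 46 = 1.2571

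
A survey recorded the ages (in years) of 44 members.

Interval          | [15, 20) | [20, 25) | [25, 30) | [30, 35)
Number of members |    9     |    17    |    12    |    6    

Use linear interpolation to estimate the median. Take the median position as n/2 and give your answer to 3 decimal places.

23.824

Cumulative frequencies: 9, 26, 38, 44
n = 44; position = n/2 = 22.
This falls in the class [20, 25): L = 20, F = 9, f = 17, h = 5.
Median ≈ 20 + ((22 − 9) / 17) × 5 = 23.8235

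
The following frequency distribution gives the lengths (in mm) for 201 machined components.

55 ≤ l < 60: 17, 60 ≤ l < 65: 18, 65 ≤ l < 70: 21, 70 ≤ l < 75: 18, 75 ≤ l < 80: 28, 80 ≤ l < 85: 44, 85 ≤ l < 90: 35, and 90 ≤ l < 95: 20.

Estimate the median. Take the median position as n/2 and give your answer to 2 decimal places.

79.73

Cumulative frequencies: 17, 35, 56, 74, 102, 146, 181, 201
n = 201; position = n/2 = 100.5.
This falls in the class 75 ≤ l < 80: L = 75, F = 74, f = 28, h = 5.
Median ≈ 75 + ((100.5 − 74) / 28) × 5 = 79.7321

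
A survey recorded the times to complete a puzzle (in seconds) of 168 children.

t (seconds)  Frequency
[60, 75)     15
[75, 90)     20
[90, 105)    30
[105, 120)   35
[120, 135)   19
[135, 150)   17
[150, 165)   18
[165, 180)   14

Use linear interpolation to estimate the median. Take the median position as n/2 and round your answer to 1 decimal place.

113.1

Cumulative frequencies: 15, 35, 65, 100, 119, 136, 154, 168
n = 168; position = n/2 = 84.
This falls in the class [105, 120): L = 105, F = 65, f = 35, h = 15.
Median ≈ 105 + ((84 − 65) / 35) × 15 = 113.1429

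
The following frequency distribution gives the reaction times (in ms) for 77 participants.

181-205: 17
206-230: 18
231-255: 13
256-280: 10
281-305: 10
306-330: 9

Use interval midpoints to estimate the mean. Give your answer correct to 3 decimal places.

Midpoints: 193, 218, 243, 268, 293, 318
Σfm = 17×193 + 18×218 + 13×243 + 10×268 + 10×293 + 9×318 = 18836
n = Σf = 77
Mean = 18836 / 77 = 244.6234

244.623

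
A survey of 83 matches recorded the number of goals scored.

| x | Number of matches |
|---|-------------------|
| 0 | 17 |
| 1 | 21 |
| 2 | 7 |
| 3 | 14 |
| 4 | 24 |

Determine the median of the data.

Cumulative frequencies: 17, 38, 45, 59, 83
n = 83, so the median is the value in position (n+1)/2 = 42.
Position 42 falls at value 2.

2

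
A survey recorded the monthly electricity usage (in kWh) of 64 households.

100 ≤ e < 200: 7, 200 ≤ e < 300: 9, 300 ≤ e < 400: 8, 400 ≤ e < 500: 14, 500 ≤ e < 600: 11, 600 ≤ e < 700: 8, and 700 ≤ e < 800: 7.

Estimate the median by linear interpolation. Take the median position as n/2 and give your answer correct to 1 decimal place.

457.1

Cumulative frequencies: 7, 16, 24, 38, 49, 57, 64
n = 64; position = n/2 = 32.
This falls in the class 400 ≤ e < 500: L = 400, F = 24, f = 14, h = 100.
Median ≈ 400 + ((32 − 24) / 14) × 100 = 457.1429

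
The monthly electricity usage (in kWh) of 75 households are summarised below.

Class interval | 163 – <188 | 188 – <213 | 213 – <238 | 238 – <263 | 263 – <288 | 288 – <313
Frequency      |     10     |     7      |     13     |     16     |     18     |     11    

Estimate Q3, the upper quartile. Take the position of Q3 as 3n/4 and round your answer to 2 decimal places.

Cumulative frequencies: 10, 17, 30, 46, 64, 75
n = 75; position = 3n/4 = 56.25.
This falls in the class 263 – <288: L = 263, F = 46, f = 18, h = 25.
Upper quartile ≈ 263 + ((56.25 − 46) / 18) × 25 = 277.2361

277.24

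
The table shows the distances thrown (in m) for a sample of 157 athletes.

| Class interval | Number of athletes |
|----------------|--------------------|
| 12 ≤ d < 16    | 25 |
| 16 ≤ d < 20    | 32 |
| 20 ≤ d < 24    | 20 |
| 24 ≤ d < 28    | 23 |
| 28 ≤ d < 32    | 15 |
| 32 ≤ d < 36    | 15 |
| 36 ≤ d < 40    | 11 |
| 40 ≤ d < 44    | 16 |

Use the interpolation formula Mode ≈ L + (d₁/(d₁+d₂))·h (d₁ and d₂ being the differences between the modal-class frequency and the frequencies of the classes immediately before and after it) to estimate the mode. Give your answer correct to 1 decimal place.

17.5

Modal class: 16 ≤ d < 20 (highest frequency 32).
d₁ = 32 − 25 = 7, d₂ = 32 − 20 = 12
Mode ≈ 16 + (7/(7+12)) × 4 = 16 + 1.4737 = 17.4737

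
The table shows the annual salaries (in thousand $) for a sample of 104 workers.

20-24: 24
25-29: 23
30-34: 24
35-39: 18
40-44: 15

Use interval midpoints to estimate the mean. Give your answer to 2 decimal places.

30.89

Midpoints: 22, 27, 32, 37, 42
Σfm = 24×22 + 23×27 + 24×32 + 18×37 + 15×42 = 3213
n = Σf = 104
Mean = 3213 / 104 = 30.8942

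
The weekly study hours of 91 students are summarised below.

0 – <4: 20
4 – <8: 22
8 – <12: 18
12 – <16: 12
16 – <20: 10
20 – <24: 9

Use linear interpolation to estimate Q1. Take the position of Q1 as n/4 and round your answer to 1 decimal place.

Cumulative frequencies: 20, 42, 60, 72, 82, 91
n = 91; position = n/4 = 22.75.
This falls in the class 4 – <8: L = 4, F = 20, f = 22, h = 4.
Lower quartile ≈ 4 + ((22.75 − 20) / 22) × 4 = 4.5000

4.5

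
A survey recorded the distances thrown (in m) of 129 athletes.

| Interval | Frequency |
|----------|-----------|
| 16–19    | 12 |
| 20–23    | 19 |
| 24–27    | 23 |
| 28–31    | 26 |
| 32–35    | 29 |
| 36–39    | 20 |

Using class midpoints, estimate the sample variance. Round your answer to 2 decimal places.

38.74

Midpoints: 17.5, 21.5, 25.5, 29.5, 33.5, 37.5
n = 129, Σfm = 3693.5, mean = 28.6318
Σfm² = 110710.25
Σf(m − x̄)² = Σfm² − (Σfm)²/n = 110710.25 − 3693.5²/129 = 4958.7597
Sample variance = 4958.7597 / 128 = 38.7403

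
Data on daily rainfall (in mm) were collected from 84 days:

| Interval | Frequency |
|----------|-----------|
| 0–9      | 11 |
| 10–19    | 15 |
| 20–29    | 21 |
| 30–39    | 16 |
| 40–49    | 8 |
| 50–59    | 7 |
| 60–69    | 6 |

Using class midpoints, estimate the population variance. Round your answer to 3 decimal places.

293.991

Midpoints: 4.5, 14.5, 24.5, 34.5, 44.5, 54.5, 64.5
n = 84, Σfm = 2458, mean = 29.2619
Σfm² = 96621
Σf(m − x̄)² = Σfm² − (Σfm)²/n = 96621 − 2458²/84 = 24695.2381
Population variance = 24695.2381 / 84 = 293.9909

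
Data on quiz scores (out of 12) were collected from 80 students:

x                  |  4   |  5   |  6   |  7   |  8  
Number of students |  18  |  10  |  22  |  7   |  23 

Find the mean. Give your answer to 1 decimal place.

Values: 4, 5, 6, 7, 8
Σfx = 18×4 + 10×5 + 22×6 + 7×7 + 23×8 = 487
n = Σf = 80
Mean = 487 / 80 = 6.0875

6.1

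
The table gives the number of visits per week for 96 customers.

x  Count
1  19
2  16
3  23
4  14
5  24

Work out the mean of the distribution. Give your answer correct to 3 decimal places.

3.083

Values: 1, 2, 3, 4, 5
Σfx = 19×1 + 16×2 + 23×3 + 14×4 + 24×5 = 296
n = Σf = 96
Mean = 296 / 96 = 3.0833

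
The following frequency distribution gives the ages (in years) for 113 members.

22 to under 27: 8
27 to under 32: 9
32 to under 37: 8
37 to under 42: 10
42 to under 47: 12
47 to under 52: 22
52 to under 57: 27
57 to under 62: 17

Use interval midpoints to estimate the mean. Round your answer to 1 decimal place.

46.4

Midpoints: 24.5, 29.5, 34.5, 39.5, 44.5, 49.5, 54.5, 59.5
Σfm = 8×24.5 + 9×29.5 + 8×34.5 + 10×39.5 + 12×44.5 + 22×49.5 + 27×54.5 + 17×59.5 = 5238.5
n = Σf = 113
Mean = 5238.5 / 113 = 46.3584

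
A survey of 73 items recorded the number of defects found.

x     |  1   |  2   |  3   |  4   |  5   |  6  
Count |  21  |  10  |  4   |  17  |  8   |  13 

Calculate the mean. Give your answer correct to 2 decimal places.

Values: 1, 2, 3, 4, 5, 6
Σfx = 21×1 + 10×2 + 4×3 + 17×4 + 8×5 + 13×6 = 239
n = Σf = 73
Mean = 239 / 73 = 3.2740

3.27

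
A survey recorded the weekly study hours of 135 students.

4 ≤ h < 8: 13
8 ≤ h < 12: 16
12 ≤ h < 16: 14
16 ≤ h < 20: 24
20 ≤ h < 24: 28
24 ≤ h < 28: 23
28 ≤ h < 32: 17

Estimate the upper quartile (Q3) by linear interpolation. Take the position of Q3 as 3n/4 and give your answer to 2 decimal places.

Cumulative frequencies: 13, 29, 43, 67, 95, 118, 135
n = 135; position = 3n/4 = 101.25.
This falls in the class 24 ≤ h < 28: L = 24, F = 95, f = 23, h = 4.
Upper quartile ≈ 24 + ((101.25 − 95) / 23) × 4 = 25.0870

25.09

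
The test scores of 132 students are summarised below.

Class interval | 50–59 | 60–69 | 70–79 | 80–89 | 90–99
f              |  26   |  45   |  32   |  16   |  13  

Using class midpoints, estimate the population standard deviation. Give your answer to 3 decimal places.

12.126

Midpoints: 54.5, 64.5, 74.5, 84.5, 94.5
n = 132, Σfm = 9284, mean = 70.3333
Σfm² = 672383
Σf(m − x̄)² = Σfm² − (Σfm)²/n = 672383 − 9284²/132 = 19408.3333
Population variance = 19408.3333 / 132 = 147.0328
Standard deviation = √147.0328 = 12.1257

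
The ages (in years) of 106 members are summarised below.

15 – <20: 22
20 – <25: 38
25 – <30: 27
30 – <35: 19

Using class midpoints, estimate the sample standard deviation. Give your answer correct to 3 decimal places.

5.061

Midpoints: 17.5, 22.5, 27.5, 32.5
n = 106, Σfm = 2600, mean = 24.5283
Σfm² = 66462.5
Σf(m − x̄)² = Σfm² − (Σfm)²/n = 66462.5 − 2600²/106 = 2688.9151
Sample variance = 2688.9151 / 105 = 25.6087
Standard deviation = √25.6087 = 5.0605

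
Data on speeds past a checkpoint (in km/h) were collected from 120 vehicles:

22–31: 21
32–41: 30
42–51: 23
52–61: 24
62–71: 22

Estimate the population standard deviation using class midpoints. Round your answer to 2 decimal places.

13.72

Midpoints: 26.5, 36.5, 46.5, 56.5, 66.5
n = 120, Σfm = 5540, mean = 46.1667
Σfm² = 278350
Σf(m − x̄)² = Σfm² − (Σfm)²/n = 278350 − 5540²/120 = 22586.6667
Population variance = 22586.6667 / 120 = 188.2222
Standard deviation = √188.2222 = 13.7194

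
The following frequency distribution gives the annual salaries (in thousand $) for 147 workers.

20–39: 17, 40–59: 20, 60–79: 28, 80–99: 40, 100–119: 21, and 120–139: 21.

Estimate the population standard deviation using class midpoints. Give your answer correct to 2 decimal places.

Midpoints: 29.5, 49.5, 69.5, 89.5, 109.5, 129.5
n = 147, Σfm = 12036.5, mean = 81.8810
Σfm² = 1123426.75
Σf(m − x̄)² = Σfm² − (Σfm)²/n = 1123426.75 − 12036.5²/147 = 137866.6667
Population variance = 137866.6667 / 147 = 937.8685
Standard deviation = √937.8685 = 30.6246

30.62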